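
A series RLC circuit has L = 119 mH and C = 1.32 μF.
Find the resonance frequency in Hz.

Step 1 — Resonance condition Im(Z)=0 gives ω₀ = 1/√(LC).
Step 2 — ω₀ = 1/√(0.119·1.32e-06) = 2523 rad/s.
Step 3 — f₀ = ω₀/(2π) = 401.6 Hz.

f₀ = 401.6 Hz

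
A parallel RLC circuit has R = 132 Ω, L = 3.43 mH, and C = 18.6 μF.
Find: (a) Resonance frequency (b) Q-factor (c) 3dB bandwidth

Step 1 — Resonance: ω₀ = 1/√(LC) = 1/√(0.00343·1.86e-05) = 3959 rad/s.
Step 2 — f₀ = ω₀/(2π) = 630.1 Hz.
Step 3 — Parallel Q: Q = R/(ω₀L) = 132/(3959·0.00343) = 9.72.
Step 4 — Bandwidth: Δω = ω₀/Q = 407.3 rad/s; BW = Δω/(2π) = 64.82 Hz.

(a) f₀ = 630.1 Hz  (b) Q = 9.72  (c) BW = 64.82 Hz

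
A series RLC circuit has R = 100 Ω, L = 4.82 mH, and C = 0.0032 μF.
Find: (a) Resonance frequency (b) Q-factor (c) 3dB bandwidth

Step 1 — Resonance condition Im(Z)=0 gives ω₀ = 1/√(LC).
Step 2 — ω₀ = 1/√(0.00482·3.2e-09) = 2.546e+05 rad/s.
Step 3 — f₀ = ω₀/(2π) = 4.052e+04 Hz.
Step 4 — Series Q: Q = ω₀L/R = 2.546e+05·0.00482/100 = 12.27.
Step 5 — 3dB bandwidth: Δω = ω₀/Q = 2.075e+04 rad/s; BW = Δω/(2π) = 3302 Hz.

(a) f₀ = 4.052e+04 Hz  (b) Q = 12.27  (c) BW = 3302 Hz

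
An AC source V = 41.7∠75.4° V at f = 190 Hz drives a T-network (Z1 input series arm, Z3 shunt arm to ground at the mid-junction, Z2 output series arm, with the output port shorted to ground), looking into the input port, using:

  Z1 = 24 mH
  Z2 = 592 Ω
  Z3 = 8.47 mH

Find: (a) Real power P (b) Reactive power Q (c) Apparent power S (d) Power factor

Step 1 — Angular frequency: ω = 2π·f = 2π·190 = 1194 rad/s.
Step 2 — Component impedances:
  Z1: Z = jωL = j·1194·0.024 = 0 + j28.65 Ω
  Z2: Z = R = 592 Ω
  Z3: Z = jωL = j·1194·0.00847 = 0 + j10.11 Ω
Step 3 — With the output port shorted to ground, the output series arm Z2 runs from the junction to ground; the shunt arm Z3 also runs from the junction to ground. They appear in parallel: Z3 || Z2 = 0.1727 + j10.11 Ω.
Step 4 — Series with input arm Z1: Z_in = Z1 + (Z3 || Z2) = 0.1727 + j38.76 Ω = 38.76∠89.7° Ω.
Step 5 — Source phasor: V = 41.7∠75.4° V = 10.51 + j40.35 V.
Step 6 — Current: I = V / Z = 1.042 - j0.2665 A = 1.076∠-14.3° A.
Step 7 — Complex power: S = V·I* = 0.1998 + j44.86 VA.
Step 8 — Real power: P = Re(S) = 0.1998 W.
Step 9 — Reactive power: Q = Im(S) = 44.86 VAR.
Step 10 — Apparent power: |S| = 44.86 VA.
Step 11 — Power factor: PF = P/|S| = 0.004454 (lagging).

(a) P = 0.1998 W  (b) Q = 44.86 VAR  (c) S = 44.86 VA  (d) PF = 0.004454 (lagging)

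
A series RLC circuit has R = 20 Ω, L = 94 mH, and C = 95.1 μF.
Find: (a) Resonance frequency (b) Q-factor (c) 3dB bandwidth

Step 1 — Resonance: ω₀ = 1/√(LC) = 1/√(0.094·9.51e-05) = 334.5 rad/s.
Step 2 — f₀ = ω₀/(2π) = 53.23 Hz.
Step 3 — Series Q: Q = ω₀L/R = 334.5·0.094/20 = 1.572.
Step 4 — Bandwidth: Δω = ω₀/Q = 212.8 rad/s; BW = Δω/(2π) = 33.86 Hz.

(a) f₀ = 53.23 Hz  (b) Q = 1.572  (c) BW = 33.86 Hz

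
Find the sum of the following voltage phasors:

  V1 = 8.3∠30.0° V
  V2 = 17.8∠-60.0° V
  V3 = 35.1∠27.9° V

Step 1 — Convert each phasor to rectangular form:
  V1 = 8.3·(cos(30.0°) + j·sin(30.0°)) = 7.188 + j4.15 V
  V2 = 17.8·(cos(-60.0°) + j·sin(-60.0°)) = 8.9 - j15.42 V
  V3 = 35.1·(cos(27.9°) + j·sin(27.9°)) = 31.02 + j16.42 V
Step 2 — Sum components: V_total = 47.11 + j5.159 V.
Step 3 — Convert to polar: |V_total| = 47.39 V, ∠V_total = 6.2°.

V_total = 47.39∠6.2° V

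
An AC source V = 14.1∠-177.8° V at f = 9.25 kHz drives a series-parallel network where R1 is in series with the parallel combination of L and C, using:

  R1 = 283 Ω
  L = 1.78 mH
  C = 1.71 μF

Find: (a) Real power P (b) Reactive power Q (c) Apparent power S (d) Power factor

Step 1 — Angular frequency: ω = 2π·f = 2π·9250 = 5.812e+04 rad/s.
Step 2 — Component impedances:
  R1: Z = R = 283 Ω
  L: Z = jωL = j·5.812e+04·0.00178 = 0 + j103.5 Ω
  C: Z = 1/(jωC) = -j/(ω·C) = 0 - j10.06 Ω
Step 3 — Parallel branch: L || C = 1/(1/L + 1/C) = 0 - j11.15 Ω.
Step 4 — Series with R1: Z_total = R1 + (L || C) = 283 - j11.15 Ω = 283.2∠-2.3° Ω.
Step 5 — Source phasor: V = 14.1∠-177.8° V = -14.09 - j0.5413 V.
Step 6 — Current: I = V / Z = -0.04963 - j0.003867 A = 0.04978∠-175.5° A.
Step 7 — Complex power: S = V·I* = 0.7014 - j0.02763 VA.
Step 8 — Real power: P = Re(S) = 0.7014 W.
Step 9 — Reactive power: Q = Im(S) = -0.02763 VAR.
Step 10 — Apparent power: |S| = 0.702 VA.
Step 11 — Power factor: PF = P/|S| = 0.9992 (leading).

(a) P = 0.7014 W  (b) Q = -0.02763 VAR  (c) S = 0.702 VA  (d) PF = 0.9992 (leading)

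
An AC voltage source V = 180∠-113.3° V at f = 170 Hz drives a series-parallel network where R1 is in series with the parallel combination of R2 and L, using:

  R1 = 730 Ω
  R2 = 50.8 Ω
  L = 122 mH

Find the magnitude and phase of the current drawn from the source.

Step 1 — Angular frequency: ω = 2π·f = 2π·170 = 1068 rad/s.
Step 2 — Component impedances:
  R1: Z = R = 730 Ω
  R2: Z = R = 50.8 Ω
  L: Z = jωL = j·1068·0.122 = 0 + j130.3 Ω
Step 3 — Parallel branch: R2 || L = 1/(1/R2 + 1/L) = 44.1 + j17.19 Ω.
Step 4 — Series with R1: Z_total = R1 + (R2 || L) = 774.1 + j17.19 Ω = 774.3∠1.3° Ω.
Step 5 — Source phasor: V = 180∠-113.3° V = -71.2 - j165.3 V.
Step 6 — Ohm's law: I = V / Z_total = (-71.2 - j165.3) / (774.1 + j17.19) = -0.09667 - j0.2114 A.
Step 7 — Convert to polar: |I| = 0.2325 A, ∠I = -114.6°.

I = 0.2325∠-114.6° A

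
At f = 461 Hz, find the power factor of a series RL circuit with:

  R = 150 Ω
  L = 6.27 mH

Step 1 — Angular frequency: ω = 2π·f = 2π·461 = 2897 rad/s.
Step 2 — Component impedances:
  R: Z = R = 150 Ω
  L: Z = jωL = j·2897·0.00627 = 0 + j18.16 Ω
Step 3 — Series combination: Z_total = R + L = 150 + j18.16 Ω = 151.1∠6.9° Ω.
Step 4 — Power factor: PF = cos(φ) = Re(Z)/|Z| = 150/151.1 = 0.9927.
Step 5 — Type: Im(Z) = 18.16 ⇒ lagging (phase φ = 6.9°).

PF = 0.9927 (lagging, φ = 6.9°)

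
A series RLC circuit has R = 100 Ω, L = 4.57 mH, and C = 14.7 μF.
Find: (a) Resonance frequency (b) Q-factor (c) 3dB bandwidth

Step 1 — Resonance condition Im(Z)=0 gives ω₀ = 1/√(LC).
Step 2 — ω₀ = 1/√(0.00457·1.47e-05) = 3858 rad/s.
Step 3 — f₀ = ω₀/(2π) = 614 Hz.
Step 4 — Series Q: Q = ω₀L/R = 3858·0.00457/100 = 0.1763.
Step 5 — 3dB bandwidth: Δω = ω₀/Q = 2.188e+04 rad/s; BW = Δω/(2π) = 3483 Hz.

(a) f₀ = 614 Hz  (b) Q = 0.1763  (c) BW = 3483 Hz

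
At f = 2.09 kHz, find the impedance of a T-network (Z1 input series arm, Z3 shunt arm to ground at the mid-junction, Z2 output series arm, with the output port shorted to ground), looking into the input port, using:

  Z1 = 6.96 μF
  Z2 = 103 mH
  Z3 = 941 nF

Step 1 — Angular frequency: ω = 2π·f = 2π·2090 = 1.313e+04 rad/s.
Step 2 — Component impedances:
  Z1: Z = 1/(jωC) = -j/(ω·C) = 0 - j10.94 Ω
  Z2: Z = jωL = j·1.313e+04·0.103 = 0 + j1353 Ω
  Z3: Z = 1/(jωC) = -j/(ω·C) = 0 - j80.93 Ω
Step 3 — With the output port shorted to ground, the output series arm Z2 runs from the junction to ground; the shunt arm Z3 also runs from the junction to ground. They appear in parallel: Z3 || Z2 = 0 - j86.08 Ω.
Step 4 — Series with input arm Z1: Z_in = Z1 + (Z3 || Z2) = 0 - j97.02 Ω = 97.02∠-90.0° Ω.

Z = 0 - j97.02 Ω = 97.02∠-90.0° Ω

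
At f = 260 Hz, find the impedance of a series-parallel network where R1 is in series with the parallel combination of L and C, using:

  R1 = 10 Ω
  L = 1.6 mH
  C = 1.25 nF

Step 1 — Angular frequency: ω = 2π·f = 2π·260 = 1634 rad/s.
Step 2 — Component impedances:
  R1: Z = R = 10 Ω
  L: Z = jωL = j·1634·0.0016 = 0 + j2.614 Ω
  C: Z = 1/(jωC) = -j/(ω·C) = 0 - j4.897e+05 Ω
Step 3 — Parallel branch: L || C = 1/(1/L + 1/C) = 0 + j2.614 Ω.
Step 4 — Series with R1: Z_total = R1 + (L || C) = 10 + j2.614 Ω = 10.34∠14.6° Ω.

Z = 10 + j2.614 Ω = 10.34∠14.6° Ω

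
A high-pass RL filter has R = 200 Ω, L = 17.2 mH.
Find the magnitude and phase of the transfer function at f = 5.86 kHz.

Step 1 — Angular frequency: ω = 2π·5860 = 3.682e+04 rad/s.
Step 2 — Transfer function: H(jω) = jωL/(R + jωL).
Step 3 — Numerator jωL = j·633.3; denominator R + jωL = 200 + j633.3.
Step 4 — H = 0.9093 + j0.2872.
Step 5 — Magnitude: |H| = 0.9536 (-0.4 dB); phase: φ = 17.5°.

|H| = 0.9536 (-0.4 dB), φ = 17.5°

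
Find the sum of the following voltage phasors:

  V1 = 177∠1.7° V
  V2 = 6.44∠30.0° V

Step 1 — Convert each phasor to rectangular form:
  V1 = 177·(cos(1.7°) + j·sin(1.7°)) = 176.9 + j5.251 V
  V2 = 6.44·(cos(30.0°) + j·sin(30.0°)) = 5.577 + j3.22 V
Step 2 — Sum components: V_total = 182.5 + j8.471 V.
Step 3 — Convert to polar: |V_total| = 182.7 V, ∠V_total = 2.7°.

V_total = 182.7∠2.7° V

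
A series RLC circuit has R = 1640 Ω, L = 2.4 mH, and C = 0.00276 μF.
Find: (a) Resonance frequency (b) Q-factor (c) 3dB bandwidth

Step 1 — Resonance: ω₀ = 1/√(LC) = 1/√(0.0024·2.76e-09) = 3.885e+05 rad/s.
Step 2 — f₀ = ω₀/(2π) = 6.184e+04 Hz.
Step 3 — Series Q: Q = ω₀L/R = 3.885e+05·0.0024/1640 = 0.5686.
Step 4 — Bandwidth: Δω = ω₀/Q = 6.833e+05 rad/s; BW = Δω/(2π) = 1.088e+05 Hz.

(a) f₀ = 6.184e+04 Hz  (b) Q = 0.5686  (c) BW = 1.088e+05 Hz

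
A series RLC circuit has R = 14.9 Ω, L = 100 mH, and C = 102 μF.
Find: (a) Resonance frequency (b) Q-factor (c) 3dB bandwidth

Step 1 — Resonance condition Im(Z)=0 gives ω₀ = 1/√(LC).
Step 2 — ω₀ = 1/√(0.1·0.000102) = 313.1 rad/s.
Step 3 — f₀ = ω₀/(2π) = 49.83 Hz.
Step 4 — Series Q: Q = ω₀L/R = 313.1·0.1/14.9 = 2.101.
Step 5 — 3dB bandwidth: Δω = ω₀/Q = 149 rad/s; BW = Δω/(2π) = 23.71 Hz.

(a) f₀ = 49.83 Hz  (b) Q = 2.101  (c) BW = 23.71 Hz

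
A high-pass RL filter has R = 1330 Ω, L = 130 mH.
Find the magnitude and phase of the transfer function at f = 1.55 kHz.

Step 1 — Angular frequency: ω = 2π·1550 = 9739 rad/s.
Step 2 — Transfer function: H(jω) = jωL/(R + jωL).
Step 3 — Numerator jωL = j·1266; denominator R + jωL = 1330 + j1266.
Step 4 — H = 0.4754 + j0.4994.
Step 5 — Magnitude: |H| = 0.6895 (-3.2 dB); phase: φ = 46.4°.

|H| = 0.6895 (-3.2 dB), φ = 46.4°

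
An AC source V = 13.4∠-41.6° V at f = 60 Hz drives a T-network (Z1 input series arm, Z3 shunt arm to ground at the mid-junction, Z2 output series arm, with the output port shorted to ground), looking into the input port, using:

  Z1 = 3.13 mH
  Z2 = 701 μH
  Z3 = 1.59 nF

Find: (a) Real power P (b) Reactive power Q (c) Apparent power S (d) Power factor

Step 1 — Angular frequency: ω = 2π·f = 2π·60 = 377 rad/s.
Step 2 — Component impedances:
  Z1: Z = jωL = j·377·0.00313 = 0 + j1.18 Ω
  Z2: Z = jωL = j·377·0.000701 = 0 + j0.2643 Ω
  Z3: Z = 1/(jωC) = -j/(ω·C) = 0 - j1.668e+06 Ω
Step 3 — With the output port shorted to ground, the output series arm Z2 runs from the junction to ground; the shunt arm Z3 also runs from the junction to ground. They appear in parallel: Z3 || Z2 = 0 + j0.2643 Ω.
Step 4 — Series with input arm Z1: Z_in = Z1 + (Z3 || Z2) = 0 + j1.444 Ω = 1.444∠90.0° Ω.
Step 5 — Source phasor: V = 13.4∠-41.6° V = 10.02 - j8.897 V.
Step 6 — Current: I = V / Z = -6.16 - j6.938 A = 9.278∠-131.6° A.
Step 7 — Complex power: S = V·I* = 0 + j124.3 VA.
Step 8 — Real power: P = Re(S) = 0 W.
Step 9 — Reactive power: Q = Im(S) = 124.3 VAR.
Step 10 — Apparent power: |S| = 124.3 VA.
Step 11 — Power factor: PF = P/|S| = 0 (lagging).

(a) P = 0 W  (b) Q = 124.3 VAR  (c) S = 124.3 VA  (d) PF = 0 (lagging)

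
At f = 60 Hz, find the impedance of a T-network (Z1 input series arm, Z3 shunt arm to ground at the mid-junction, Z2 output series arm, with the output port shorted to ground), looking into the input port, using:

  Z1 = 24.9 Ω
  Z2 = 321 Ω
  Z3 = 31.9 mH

Step 1 — Angular frequency: ω = 2π·f = 2π·60 = 377 rad/s.
Step 2 — Component impedances:
  Z1: Z = R = 24.9 Ω
  Z2: Z = R = 321 Ω
  Z3: Z = jωL = j·377·0.0319 = 0 + j12.03 Ω
Step 3 — With the output port shorted to ground, the output series arm Z2 runs from the junction to ground; the shunt arm Z3 also runs from the junction to ground. They appear in parallel: Z3 || Z2 = 0.4499 + j12.01 Ω.
Step 4 — Series with input arm Z1: Z_in = Z1 + (Z3 || Z2) = 25.35 + j12.01 Ω = 28.05∠25.3° Ω.

Z = 25.35 + j12.01 Ω = 28.05∠25.3° Ω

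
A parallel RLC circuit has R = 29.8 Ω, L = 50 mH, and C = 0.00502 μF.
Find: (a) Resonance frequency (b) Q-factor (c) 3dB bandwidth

Step 1 — Resonance: ω₀ = 1/√(LC) = 1/√(0.05·5.02e-09) = 6.312e+04 rad/s.
Step 2 — f₀ = ω₀/(2π) = 1.005e+04 Hz.
Step 3 — Parallel Q: Q = R/(ω₀L) = 29.8/(6.312e+04·0.05) = 0.009442.
Step 4 — Bandwidth: Δω = ω₀/Q = 6.685e+06 rad/s; BW = Δω/(2π) = 1.064e+06 Hz.

(a) f₀ = 1.005e+04 Hz  (b) Q = 0.009442  (c) BW = 1.064e+06 Hz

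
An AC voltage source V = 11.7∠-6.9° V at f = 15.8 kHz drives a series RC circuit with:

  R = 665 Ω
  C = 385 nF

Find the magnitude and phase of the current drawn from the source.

Step 1 — Angular frequency: ω = 2π·f = 2π·1.58e+04 = 9.927e+04 rad/s.
Step 2 — Component impedances:
  R: Z = R = 665 Ω
  C: Z = 1/(jωC) = -j/(ω·C) = 0 - j26.16 Ω
Step 3 — Series combination: Z_total = R + C = 665 - j26.16 Ω = 665.5∠-2.3° Ω.
Step 4 — Source phasor: V = 11.7∠-6.9° V = 11.62 - j1.406 V.
Step 5 — Ohm's law: I = V / Z_total = (11.62 - j1.406) / (665 - j26.16) = 0.01752 - j0.001424 A.
Step 6 — Convert to polar: |I| = 0.01758 A, ∠I = -4.6°.

I = 0.01758∠-4.6° A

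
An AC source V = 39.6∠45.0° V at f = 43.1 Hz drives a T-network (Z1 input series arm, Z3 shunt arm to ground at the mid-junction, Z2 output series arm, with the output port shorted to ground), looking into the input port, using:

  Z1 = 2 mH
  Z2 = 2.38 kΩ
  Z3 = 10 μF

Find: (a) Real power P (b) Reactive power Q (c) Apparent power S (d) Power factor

Step 1 — Angular frequency: ω = 2π·f = 2π·43.1 = 270.8 rad/s.
Step 2 — Component impedances:
  Z1: Z = jωL = j·270.8·0.002 = 0 + j0.5416 Ω
  Z2: Z = R = 2380 Ω
  Z3: Z = 1/(jωC) = -j/(ω·C) = 0 - j369.3 Ω
Step 3 — With the output port shorted to ground, the output series arm Z2 runs from the junction to ground; the shunt arm Z3 also runs from the junction to ground. They appear in parallel: Z3 || Z2 = 55.95 - j360.6 Ω.
Step 4 — Series with input arm Z1: Z_in = Z1 + (Z3 || Z2) = 55.95 - j360 Ω = 364.4∠-81.2° Ω.
Step 5 — Source phasor: V = 39.6∠45.0° V = 28 + j28 V.
Step 6 — Current: I = V / Z = -0.06414 + j0.08774 A = 0.1087∠126.2° A.
Step 7 — Complex power: S = V·I* = 0.6608 - j4.253 VA.
Step 8 — Real power: P = Re(S) = 0.6608 W.
Step 9 — Reactive power: Q = Im(S) = -4.253 VAR.
Step 10 — Apparent power: |S| = 4.304 VA.
Step 11 — Power factor: PF = P/|S| = 0.1535 (leading).

(a) P = 0.6608 W  (b) Q = -4.253 VAR  (c) S = 4.304 VA  (d) PF = 0.1535 (leading)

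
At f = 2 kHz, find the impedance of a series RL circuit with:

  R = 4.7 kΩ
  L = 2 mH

Step 1 — Angular frequency: ω = 2π·f = 2π·2000 = 1.257e+04 rad/s.
Step 2 — Component impedances:
  R: Z = R = 4700 Ω
  L: Z = jωL = j·1.257e+04·0.002 = 0 + j25.13 Ω
Step 3 — Series combination: Z_total = R + L = 4700 + j25.13 Ω = 4700∠0.3° Ω.

Z = 4700 + j25.13 Ω = 4700∠0.3° Ω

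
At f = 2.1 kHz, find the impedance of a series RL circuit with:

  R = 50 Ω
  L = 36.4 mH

Step 1 — Angular frequency: ω = 2π·f = 2π·2100 = 1.319e+04 rad/s.
Step 2 — Component impedances:
  R: Z = R = 50 Ω
  L: Z = jωL = j·1.319e+04·0.0364 = 0 + j480.3 Ω
Step 3 — Series combination: Z_total = R + L = 50 + j480.3 Ω = 482.9∠84.1° Ω.

Z = 50 + j480.3 Ω = 482.9∠84.1° Ω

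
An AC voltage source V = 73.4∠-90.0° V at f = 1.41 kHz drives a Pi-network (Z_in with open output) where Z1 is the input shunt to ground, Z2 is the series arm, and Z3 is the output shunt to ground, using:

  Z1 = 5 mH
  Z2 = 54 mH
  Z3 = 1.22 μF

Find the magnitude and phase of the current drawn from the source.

Step 1 — Angular frequency: ω = 2π·f = 2π·1410 = 8859 rad/s.
Step 2 — Component impedances:
  Z1: Z = jωL = j·8859·0.005 = 0 + j44.3 Ω
  Z2: Z = jωL = j·8859·0.054 = 0 + j478.4 Ω
  Z3: Z = 1/(jωC) = -j/(ω·C) = 0 - j92.52 Ω
Step 3 — With open output, the series arm Z2 and the output shunt Z3 appear in series to ground: Z2 + Z3 = 0 + j385.9 Ω.
Step 4 — Parallel with input shunt Z1: Z_in = Z1 || (Z2 + Z3) = 0 + j39.74 Ω = 39.74∠90.0° Ω.
Step 5 — Source phasor: V = 73.4∠-90.0° V = 0 - j73.4 V.
Step 6 — Ohm's law: I = V / Z_total = (0 - j73.4) / (0 + j39.74) = -1.847 A.
Step 7 — Convert to polar: |I| = 1.847 A, ∠I = -180.0°.

I = 1.847∠-180.0° A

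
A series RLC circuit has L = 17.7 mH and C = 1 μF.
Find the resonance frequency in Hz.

Step 1 — Resonance condition Im(Z)=0 gives ω₀ = 1/√(LC).
Step 2 — ω₀ = 1/√(0.0177·1e-06) = 7516 rad/s.
Step 3 — f₀ = ω₀/(2π) = 1196 Hz.

f₀ = 1196 Hz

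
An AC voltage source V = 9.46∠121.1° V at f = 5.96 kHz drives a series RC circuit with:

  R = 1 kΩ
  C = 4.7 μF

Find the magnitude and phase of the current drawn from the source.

Step 1 — Angular frequency: ω = 2π·f = 2π·5960 = 3.745e+04 rad/s.
Step 2 — Component impedances:
  R: Z = R = 1000 Ω
  C: Z = 1/(jωC) = -j/(ω·C) = 0 - j5.682 Ω
Step 3 — Series combination: Z_total = R + C = 1000 - j5.682 Ω = 1000∠-0.3° Ω.
Step 4 — Source phasor: V = 9.46∠121.1° V = -4.886 + j8.1 V.
Step 5 — Ohm's law: I = V / Z_total = (-4.886 + j8.1) / (1000 - j5.682) = -0.004932 + j0.008072 A.
Step 6 — Convert to polar: |I| = 0.00946 A, ∠I = 121.4°.

I = 0.00946∠121.4° A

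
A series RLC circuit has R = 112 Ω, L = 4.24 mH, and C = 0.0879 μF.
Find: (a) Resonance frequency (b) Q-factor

Step 1 — Resonance condition Im(Z)=0 gives ω₀ = 1/√(LC).
Step 2 — ω₀ = 1/√(0.00424·8.79e-08) = 5.18e+04 rad/s.
Step 3 — f₀ = ω₀/(2π) = 8244 Hz.
Step 4 — Series Q: Q = ω₀L/R = 5.18e+04·0.00424/112 = 1.961.

(a) f₀ = 8244 Hz  (b) Q = 1.961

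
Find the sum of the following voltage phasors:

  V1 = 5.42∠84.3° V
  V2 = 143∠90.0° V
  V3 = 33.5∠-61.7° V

Step 1 — Convert each phasor to rectangular form:
  V1 = 5.42·(cos(84.3°) + j·sin(84.3°)) = 0.5383 + j5.393 V
  V2 = 143·(cos(90.0°) + j·sin(90.0°)) = 0 + j143 V
  V3 = 33.5·(cos(-61.7°) + j·sin(-61.7°)) = 15.88 - j29.5 V
Step 2 — Sum components: V_total = 16.42 + j118.9 V.
Step 3 — Convert to polar: |V_total| = 120 V, ∠V_total = 82.1°.

V_total = 120∠82.1° V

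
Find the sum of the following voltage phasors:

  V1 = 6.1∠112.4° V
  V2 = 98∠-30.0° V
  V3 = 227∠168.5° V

Step 1 — Convert each phasor to rectangular form:
  V1 = 6.1·(cos(112.4°) + j·sin(112.4°)) = -2.325 + j5.64 V
  V2 = 98·(cos(-30.0°) + j·sin(-30.0°)) = 84.87 - j49 V
  V3 = 227·(cos(168.5°) + j·sin(168.5°)) = -222.4 + j45.26 V
Step 2 — Sum components: V_total = -139.9 + j1.896 V.
Step 3 — Convert to polar: |V_total| = 139.9 V, ∠V_total = 179.2°.

V_total = 139.9∠179.2° V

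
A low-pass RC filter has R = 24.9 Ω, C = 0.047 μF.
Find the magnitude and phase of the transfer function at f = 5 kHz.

Step 1 — Angular frequency: ω = 2π·5000 = 3.142e+04 rad/s.
Step 2 — Transfer function: H(jω) = 1/(1 + jωRC).
Step 3 — Denominator: 1 + jωRC = 1 + j·3.142e+04·24.9·4.7e-08 = 1 + j0.03677.
Step 4 — H = 0.9987 - j0.03672.
Step 5 — Magnitude: |H| = 0.9993 (-0.0 dB); phase: φ = -2.1°.

|H| = 0.9993 (-0.0 dB), φ = -2.1°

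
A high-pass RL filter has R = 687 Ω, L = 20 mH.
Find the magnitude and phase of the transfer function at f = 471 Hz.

Step 1 — Angular frequency: ω = 2π·471 = 2959 rad/s.
Step 2 — Transfer function: H(jω) = jωL/(R + jωL).
Step 3 — Numerator jωL = j·59.19; denominator R + jωL = 687 + j59.19.
Step 4 — H = 0.007368 + j0.08552.
Step 5 — Magnitude: |H| = 0.08584 (-21.3 dB); phase: φ = 85.1°.

|H| = 0.08584 (-21.3 dB), φ = 85.1°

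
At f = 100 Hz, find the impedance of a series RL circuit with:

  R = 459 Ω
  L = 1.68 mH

Step 1 — Angular frequency: ω = 2π·f = 2π·100 = 628.3 rad/s.
Step 2 — Component impedances:
  R: Z = R = 459 Ω
  L: Z = jωL = j·628.3·0.00168 = 0 + j1.056 Ω
Step 3 — Series combination: Z_total = R + L = 459 + j1.056 Ω = 459∠0.1° Ω.

Z = 459 + j1.056 Ω = 459∠0.1° Ω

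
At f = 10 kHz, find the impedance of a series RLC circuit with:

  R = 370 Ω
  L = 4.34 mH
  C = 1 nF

Step 1 — Angular frequency: ω = 2π·f = 2π·1e+04 = 6.283e+04 rad/s.
Step 2 — Component impedances:
  R: Z = R = 370 Ω
  L: Z = jωL = j·6.283e+04·0.00434 = 0 + j272.7 Ω
  C: Z = 1/(jωC) = -j/(ω·C) = 0 - j1.592e+04 Ω
Step 3 — Series combination: Z_total = R + L + C = 370 - j1.564e+04 Ω = 1.565e+04∠-88.6° Ω.

Z = 370 - j1.564e+04 Ω = 1.565e+04∠-88.6° Ω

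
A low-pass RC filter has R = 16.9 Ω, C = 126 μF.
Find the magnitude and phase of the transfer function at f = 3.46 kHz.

Step 1 — Angular frequency: ω = 2π·3460 = 2.174e+04 rad/s.
Step 2 — Transfer function: H(jω) = 1/(1 + jωRC).
Step 3 — Denominator: 1 + jωRC = 1 + j·2.174e+04·16.9·0.000126 = 1 + j46.29.
Step 4 — H = 0.0004664 - j0.02159.
Step 5 — Magnitude: |H| = 0.0216 (-33.3 dB); phase: φ = -88.8°.

|H| = 0.0216 (-33.3 dB), φ = -88.8°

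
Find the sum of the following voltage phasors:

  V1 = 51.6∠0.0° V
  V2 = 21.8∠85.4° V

Step 1 — Convert each phasor to rectangular form:
  V1 = 51.6·(cos(0.0°) + j·sin(0.0°)) = 51.6 V
  V2 = 21.8·(cos(85.4°) + j·sin(85.4°)) = 1.748 + j21.73 V
Step 2 — Sum components: V_total = 53.35 + j21.73 V.
Step 3 — Convert to polar: |V_total| = 57.6 V, ∠V_total = 22.2°.

V_total = 57.6∠22.2° V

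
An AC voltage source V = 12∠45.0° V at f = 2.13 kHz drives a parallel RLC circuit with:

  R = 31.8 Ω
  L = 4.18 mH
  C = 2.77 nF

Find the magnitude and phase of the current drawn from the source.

Step 1 — Angular frequency: ω = 2π·f = 2π·2130 = 1.338e+04 rad/s.
Step 2 — Component impedances:
  R: Z = R = 31.8 Ω
  L: Z = jωL = j·1.338e+04·0.00418 = 0 + j55.94 Ω
  C: Z = 1/(jωC) = -j/(ω·C) = 0 - j2.697e+04 Ω
Step 3 — Parallel combination: 1/Z_total = 1/R + 1/L + 1/C; Z_total = 24.06 + j13.65 Ω = 27.66∠29.6° Ω.
Step 4 — Source phasor: V = 12∠45.0° V = 8.485 + j8.485 V.
Step 5 — Ohm's law: I = V / Z_total = (8.485 + j8.485) / (24.06 + j13.65) = 0.4182 + j0.1155 A.
Step 6 — Convert to polar: |I| = 0.4338 A, ∠I = 15.4°.

I = 0.4338∠15.4° A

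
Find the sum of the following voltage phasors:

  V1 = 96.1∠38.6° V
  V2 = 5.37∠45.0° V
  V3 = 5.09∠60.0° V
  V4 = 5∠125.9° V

Step 1 — Convert each phasor to rectangular form:
  V1 = 96.1·(cos(38.6°) + j·sin(38.6°)) = 75.1 + j59.95 V
  V2 = 5.37·(cos(45.0°) + j·sin(45.0°)) = 3.797 + j3.797 V
  V3 = 5.09·(cos(60.0°) + j·sin(60.0°)) = 2.545 + j4.408 V
  V4 = 5·(cos(125.9°) + j·sin(125.9°)) = -2.932 + j4.05 V
Step 2 — Sum components: V_total = 78.51 + j72.21 V.
Step 3 — Convert to polar: |V_total| = 106.7 V, ∠V_total = 42.6°.

V_total = 106.7∠42.6° V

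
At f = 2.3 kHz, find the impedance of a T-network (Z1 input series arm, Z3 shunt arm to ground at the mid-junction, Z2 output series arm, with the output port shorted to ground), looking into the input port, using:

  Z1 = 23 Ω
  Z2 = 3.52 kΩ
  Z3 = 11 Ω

Step 1 — Angular frequency: ω = 2π·f = 2π·2300 = 1.445e+04 rad/s.
Step 2 — Component impedances:
  Z1: Z = R = 23 Ω
  Z2: Z = R = 3520 Ω
  Z3: Z = R = 11 Ω
Step 3 — With the output port shorted to ground, the output series arm Z2 runs from the junction to ground; the shunt arm Z3 also runs from the junction to ground. They appear in parallel: Z3 || Z2 = 10.97 Ω.
Step 4 — Series with input arm Z1: Z_in = Z1 + (Z3 || Z2) = 33.97 Ω = 33.97∠0.0° Ω.

Z = 33.97 Ω = 33.97∠0.0° Ω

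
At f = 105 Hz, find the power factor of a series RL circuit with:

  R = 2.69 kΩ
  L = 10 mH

Step 1 — Angular frequency: ω = 2π·f = 2π·105 = 659.7 rad/s.
Step 2 — Component impedances:
  R: Z = R = 2690 Ω
  L: Z = jωL = j·659.7·0.01 = 0 + j6.597 Ω
Step 3 — Series combination: Z_total = R + L = 2690 + j6.597 Ω = 2690∠0.1° Ω.
Step 4 — Power factor: PF = cos(φ) = Re(Z)/|Z| = 2690/2690 = 1.
Step 5 — Type: Im(Z) = 6.597 ⇒ lagging (phase φ = 0.1°).

PF = 1 (lagging, φ = 0.1°)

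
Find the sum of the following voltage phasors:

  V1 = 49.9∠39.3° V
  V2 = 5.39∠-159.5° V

Step 1 — Convert each phasor to rectangular form:
  V1 = 49.9·(cos(39.3°) + j·sin(39.3°)) = 38.61 + j31.61 V
  V2 = 5.39·(cos(-159.5°) + j·sin(-159.5°)) = -5.049 - j1.888 V
Step 2 — Sum components: V_total = 33.57 + j29.72 V.
Step 3 — Convert to polar: |V_total| = 44.83 V, ∠V_total = 41.5°.

V_total = 44.83∠41.5° V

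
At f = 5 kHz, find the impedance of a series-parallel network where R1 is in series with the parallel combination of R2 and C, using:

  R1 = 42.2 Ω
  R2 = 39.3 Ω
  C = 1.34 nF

Step 1 — Angular frequency: ω = 2π·f = 2π·5000 = 3.142e+04 rad/s.
Step 2 — Component impedances:
  R1: Z = R = 42.2 Ω
  R2: Z = R = 39.3 Ω
  C: Z = 1/(jωC) = -j/(ω·C) = 0 - j2.375e+04 Ω
Step 3 — Parallel branch: R2 || C = 1/(1/R2 + 1/C) = 39.3 - j0.06502 Ω.
Step 4 — Series with R1: Z_total = R1 + (R2 || C) = 81.5 - j0.06502 Ω = 81.5∠-0.0° Ω.

Z = 81.5 - j0.06502 Ω = 81.5∠-0.0° Ω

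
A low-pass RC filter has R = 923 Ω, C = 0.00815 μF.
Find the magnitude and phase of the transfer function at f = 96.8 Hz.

Step 1 — Angular frequency: ω = 2π·96.8 = 608.2 rad/s.
Step 2 — Transfer function: H(jω) = 1/(1 + jωRC).
Step 3 — Denominator: 1 + jωRC = 1 + j·608.2·923·8.15e-09 = 1 + j0.004575.
Step 4 — H = 1 - j0.004575.
Step 5 — Magnitude: |H| = 1 (-0.0 dB); phase: φ = -0.3°.

|H| = 1 (-0.0 dB), φ = -0.3°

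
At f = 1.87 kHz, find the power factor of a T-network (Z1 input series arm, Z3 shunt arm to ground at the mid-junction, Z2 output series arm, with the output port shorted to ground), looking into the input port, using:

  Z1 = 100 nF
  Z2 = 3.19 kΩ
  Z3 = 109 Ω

Step 1 — Angular frequency: ω = 2π·f = 2π·1870 = 1.175e+04 rad/s.
Step 2 — Component impedances:
  Z1: Z = 1/(jωC) = -j/(ω·C) = 0 - j851.1 Ω
  Z2: Z = R = 3190 Ω
  Z3: Z = R = 109 Ω
Step 3 — With the output port shorted to ground, the output series arm Z2 runs from the junction to ground; the shunt arm Z3 also runs from the junction to ground. They appear in parallel: Z3 || Z2 = 105.4 Ω.
Step 4 — Series with input arm Z1: Z_in = Z1 + (Z3 || Z2) = 105.4 - j851.1 Ω = 857.6∠-82.9° Ω.
Step 5 — Power factor: PF = cos(φ) = Re(Z)/|Z| = 105.4/857.6 = 0.1229.
Step 6 — Type: Im(Z) = -851.1 ⇒ leading (phase φ = -82.9°).

PF = 0.1229 (leading, φ = -82.9°)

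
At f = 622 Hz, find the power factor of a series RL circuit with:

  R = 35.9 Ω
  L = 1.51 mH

Step 1 — Angular frequency: ω = 2π·f = 2π·622 = 3908 rad/s.
Step 2 — Component impedances:
  R: Z = R = 35.9 Ω
  L: Z = jωL = j·3908·0.00151 = 0 + j5.901 Ω
Step 3 — Series combination: Z_total = R + L = 35.9 + j5.901 Ω = 36.38∠9.3° Ω.
Step 4 — Power factor: PF = cos(φ) = Re(Z)/|Z| = 35.9/36.38 = 0.9868.
Step 5 — Type: Im(Z) = 5.901 ⇒ lagging (phase φ = 9.3°).

PF = 0.9868 (lagging, φ = 9.3°)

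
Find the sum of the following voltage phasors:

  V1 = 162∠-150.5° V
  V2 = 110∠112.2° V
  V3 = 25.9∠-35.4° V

Step 1 — Convert each phasor to rectangular form:
  V1 = 162·(cos(-150.5°) + j·sin(-150.5°)) = -141 - j79.77 V
  V2 = 110·(cos(112.2°) + j·sin(112.2°)) = -41.56 + j101.8 V
  V3 = 25.9·(cos(-35.4°) + j·sin(-35.4°)) = 21.11 - j15 V
Step 2 — Sum components: V_total = -161.4 + j7.07 V.
Step 3 — Convert to polar: |V_total| = 161.6 V, ∠V_total = 177.5°.

V_total = 161.6∠177.5° V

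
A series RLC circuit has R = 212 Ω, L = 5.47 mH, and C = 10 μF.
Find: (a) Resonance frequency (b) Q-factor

Step 1 — Resonance condition Im(Z)=0 gives ω₀ = 1/√(LC).
Step 2 — ω₀ = 1/√(0.00547·1e-05) = 4276 rad/s.
Step 3 — f₀ = ω₀/(2π) = 680.5 Hz.
Step 4 — Series Q: Q = ω₀L/R = 4276·0.00547/212 = 0.1103.

(a) f₀ = 680.5 Hz  (b) Q = 0.1103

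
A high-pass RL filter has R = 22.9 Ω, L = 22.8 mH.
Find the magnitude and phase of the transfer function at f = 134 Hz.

Step 1 — Angular frequency: ω = 2π·134 = 841.9 rad/s.
Step 2 — Transfer function: H(jω) = jωL/(R + jωL).
Step 3 — Numerator jωL = j·19.2; denominator R + jωL = 22.9 + j19.2.
Step 4 — H = 0.4127 + j0.4923.
Step 5 — Magnitude: |H| = 0.6424 (-3.8 dB); phase: φ = 50.0°.

|H| = 0.6424 (-3.8 dB), φ = 50.0°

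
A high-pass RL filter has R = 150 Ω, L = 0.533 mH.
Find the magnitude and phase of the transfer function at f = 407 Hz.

Step 1 — Angular frequency: ω = 2π·407 = 2557 rad/s.
Step 2 — Transfer function: H(jω) = jωL/(R + jωL).
Step 3 — Numerator jωL = j·1.363; denominator R + jωL = 150 + j1.363.
Step 4 — H = 8.256e-05 + j0.009086.
Step 5 — Magnitude: |H| = 0.009086 (-40.8 dB); phase: φ = 89.5°.

|H| = 0.009086 (-40.8 dB), φ = 89.5°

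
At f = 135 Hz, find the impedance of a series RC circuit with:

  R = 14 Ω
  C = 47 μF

Step 1 — Angular frequency: ω = 2π·f = 2π·135 = 848.2 rad/s.
Step 2 — Component impedances:
  R: Z = R = 14 Ω
  C: Z = 1/(jωC) = -j/(ω·C) = 0 - j25.08 Ω
Step 3 — Series combination: Z_total = R + C = 14 - j25.08 Ω = 28.73∠-60.8° Ω.

Z = 14 - j25.08 Ω = 28.73∠-60.8° Ω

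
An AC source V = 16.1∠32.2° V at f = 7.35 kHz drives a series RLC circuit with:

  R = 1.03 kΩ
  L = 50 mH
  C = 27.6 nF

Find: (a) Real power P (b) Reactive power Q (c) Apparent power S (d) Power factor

Step 1 — Angular frequency: ω = 2π·f = 2π·7350 = 4.618e+04 rad/s.
Step 2 — Component impedances:
  R: Z = R = 1030 Ω
  L: Z = jωL = j·4.618e+04·0.05 = 0 + j2309 Ω
  C: Z = 1/(jωC) = -j/(ω·C) = 0 - j784.6 Ω
Step 3 — Series combination: Z_total = R + L + C = 1030 + j1525 Ω = 1840∠56.0° Ω.
Step 4 — Source phasor: V = 16.1∠32.2° V = 13.62 + j8.579 V.
Step 5 — Current: I = V / Z = 0.008009 - j0.003525 A = 0.008751∠-23.8° A.
Step 6 — Complex power: S = V·I* = 0.07887 + j0.1167 VA.
Step 7 — Real power: P = Re(S) = 0.07887 W.
Step 8 — Reactive power: Q = Im(S) = 0.1167 VAR.
Step 9 — Apparent power: |S| = 0.1409 VA.
Step 10 — Power factor: PF = P/|S| = 0.5598 (lagging).

(a) P = 0.07887 W  (b) Q = 0.1167 VAR  (c) S = 0.1409 VA  (d) PF = 0.5598 (lagging)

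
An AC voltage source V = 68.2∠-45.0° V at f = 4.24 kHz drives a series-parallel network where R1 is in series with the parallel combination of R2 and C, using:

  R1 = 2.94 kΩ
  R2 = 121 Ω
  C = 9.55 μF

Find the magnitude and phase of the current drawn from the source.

Step 1 — Angular frequency: ω = 2π·f = 2π·4240 = 2.664e+04 rad/s.
Step 2 — Component impedances:
  R1: Z = R = 2940 Ω
  R2: Z = R = 121 Ω
  C: Z = 1/(jωC) = -j/(ω·C) = 0 - j3.931 Ω
Step 3 — Parallel branch: R2 || C = 1/(1/R2 + 1/C) = 0.1275 - j3.926 Ω.
Step 4 — Series with R1: Z_total = R1 + (R2 || C) = 2940 - j3.926 Ω = 2940∠-0.1° Ω.
Step 5 — Source phasor: V = 68.2∠-45.0° V = 48.22 - j48.22 V.
Step 6 — Ohm's law: I = V / Z_total = (48.22 - j48.22) / (2940 - j3.926) = 0.01642 - j0.01638 A.
Step 7 — Convert to polar: |I| = 0.0232 A, ∠I = -44.9°.

I = 0.0232∠-44.9° A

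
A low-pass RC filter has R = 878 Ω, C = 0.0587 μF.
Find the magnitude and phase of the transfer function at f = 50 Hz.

Step 1 — Angular frequency: ω = 2π·50 = 314.2 rad/s.
Step 2 — Transfer function: H(jω) = 1/(1 + jωRC).
Step 3 — Denominator: 1 + jωRC = 1 + j·314.2·878·5.87e-08 = 1 + j0.01619.
Step 4 — H = 0.9997 - j0.01619.
Step 5 — Magnitude: |H| = 0.9999 (-0.0 dB); phase: φ = -0.9°.

|H| = 0.9999 (-0.0 dB), φ = -0.9°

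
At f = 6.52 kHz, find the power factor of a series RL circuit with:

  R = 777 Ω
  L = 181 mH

Step 1 — Angular frequency: ω = 2π·f = 2π·6520 = 4.097e+04 rad/s.
Step 2 — Component impedances:
  R: Z = R = 777 Ω
  L: Z = jωL = j·4.097e+04·0.181 = 0 + j7415 Ω
Step 3 — Series combination: Z_total = R + L = 777 + j7415 Ω = 7456∠84.0° Ω.
Step 4 — Power factor: PF = cos(φ) = Re(Z)/|Z| = 777/7456 = 0.1042.
Step 5 — Type: Im(Z) = 7415 ⇒ lagging (phase φ = 84.0°).

PF = 0.1042 (lagging, φ = 84.0°)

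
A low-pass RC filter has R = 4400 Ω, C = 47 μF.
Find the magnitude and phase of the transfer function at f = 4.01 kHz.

Step 1 — Angular frequency: ω = 2π·4010 = 2.52e+04 rad/s.
Step 2 — Transfer function: H(jω) = 1/(1 + jωRC).
Step 3 — Denominator: 1 + jωRC = 1 + j·2.52e+04·4400·4.7e-05 = 1 + j5210.
Step 4 — H = 3.683e-08 - j0.0001919.
Step 5 — Magnitude: |H| = 0.0001919 (-74.3 dB); phase: φ = -90.0°.

|H| = 0.0001919 (-74.3 dB), φ = -90.0°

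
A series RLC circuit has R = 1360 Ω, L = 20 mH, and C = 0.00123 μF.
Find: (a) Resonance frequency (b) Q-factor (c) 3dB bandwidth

Step 1 — Resonance: ω₀ = 1/√(LC) = 1/√(0.02·1.23e-09) = 2.016e+05 rad/s.
Step 2 — f₀ = ω₀/(2π) = 3.209e+04 Hz.
Step 3 — Series Q: Q = ω₀L/R = 2.016e+05·0.02/1360 = 2.965.
Step 4 — Bandwidth: Δω = ω₀/Q = 6.8e+04 rad/s; BW = Δω/(2π) = 1.082e+04 Hz.

(a) f₀ = 3.209e+04 Hz  (b) Q = 2.965  (c) BW = 1.082e+04 Hz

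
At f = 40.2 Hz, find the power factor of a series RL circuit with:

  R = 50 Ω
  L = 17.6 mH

Step 1 — Angular frequency: ω = 2π·f = 2π·40.2 = 252.6 rad/s.
Step 2 — Component impedances:
  R: Z = R = 50 Ω
  L: Z = jωL = j·252.6·0.0176 = 0 + j4.445 Ω
Step 3 — Series combination: Z_total = R + L = 50 + j4.445 Ω = 50.2∠5.1° Ω.
Step 4 — Power factor: PF = cos(φ) = Re(Z)/|Z| = 50/50.197 = 0.9961.
Step 5 — Type: Im(Z) = 4.445 ⇒ lagging (phase φ = 5.1°).

PF = 0.9961 (lagging, φ = 5.1°)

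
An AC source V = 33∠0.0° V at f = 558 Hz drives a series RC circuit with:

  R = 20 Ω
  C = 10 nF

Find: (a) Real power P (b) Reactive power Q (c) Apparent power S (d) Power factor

Step 1 — Angular frequency: ω = 2π·f = 2π·558 = 3506 rad/s.
Step 2 — Component impedances:
  R: Z = R = 20 Ω
  C: Z = 1/(jωC) = -j/(ω·C) = 0 - j2.852e+04 Ω
Step 3 — Series combination: Z_total = R + C = 20 - j2.852e+04 Ω = 2.852e+04∠-90.0° Ω.
Step 4 — Source phasor: V = 33∠0.0° V = 33 V.
Step 5 — Current: I = V / Z = 8.113e-07 + j0.001157 A = 0.001157∠90.0° A.
Step 6 — Complex power: S = V·I* = 2.677e-05 - j0.03818 VA.
Step 7 — Real power: P = Re(S) = 2.677e-05 W.
Step 8 — Reactive power: Q = Im(S) = -0.03818 VAR.
Step 9 — Apparent power: |S| = 0.03818 VA.
Step 10 — Power factor: PF = P/|S| = 0.0007012 (leading).

(a) P = 2.677e-05 W  (b) Q = -0.03818 VAR  (c) S = 0.03818 VA  (d) PF = 0.0007012 (leading)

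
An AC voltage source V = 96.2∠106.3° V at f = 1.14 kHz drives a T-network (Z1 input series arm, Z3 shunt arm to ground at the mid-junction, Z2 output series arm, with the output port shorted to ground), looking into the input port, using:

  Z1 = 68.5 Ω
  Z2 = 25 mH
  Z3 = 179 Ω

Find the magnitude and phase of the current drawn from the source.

Step 1 — Angular frequency: ω = 2π·f = 2π·1140 = 7163 rad/s.
Step 2 — Component impedances:
  Z1: Z = R = 68.5 Ω
  Z2: Z = jωL = j·7163·0.025 = 0 + j179.1 Ω
  Z3: Z = R = 179 Ω
Step 3 — With the output port shorted to ground, the output series arm Z2 runs from the junction to ground; the shunt arm Z3 also runs from the junction to ground. They appear in parallel: Z3 || Z2 = 89.54 + j89.5 Ω.
Step 4 — Series with input arm Z1: Z_in = Z1 + (Z3 || Z2) = 158 + j89.5 Ω = 181.6∠29.5° Ω.
Step 5 — Source phasor: V = 96.2∠106.3° V = -27 + j92.33 V.
Step 6 — Ohm's law: I = V / Z_total = (-27 + j92.33) / (158 + j89.5) = 0.1212 + j0.5156 A.
Step 7 — Convert to polar: |I| = 0.5297 A, ∠I = 76.8°.

I = 0.5297∠76.8° A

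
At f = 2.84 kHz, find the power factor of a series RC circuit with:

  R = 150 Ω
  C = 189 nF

Step 1 — Angular frequency: ω = 2π·f = 2π·2840 = 1.784e+04 rad/s.
Step 2 — Component impedances:
  R: Z = R = 150 Ω
  C: Z = 1/(jωC) = -j/(ω·C) = 0 - j296.5 Ω
Step 3 — Series combination: Z_total = R + C = 150 - j296.5 Ω = 332.3∠-63.2° Ω.
Step 4 — Power factor: PF = cos(φ) = Re(Z)/|Z| = 150/332.3 = 0.4514.
Step 5 — Type: Im(Z) = -296.5 ⇒ leading (phase φ = -63.2°).

PF = 0.4514 (leading, φ = -63.2°)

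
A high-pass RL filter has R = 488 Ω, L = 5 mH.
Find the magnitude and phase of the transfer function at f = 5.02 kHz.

Step 1 — Angular frequency: ω = 2π·5020 = 3.154e+04 rad/s.
Step 2 — Transfer function: H(jω) = jωL/(R + jωL).
Step 3 — Numerator jωL = j·157.7; denominator R + jωL = 488 + j157.7.
Step 4 — H = 0.09456 + j0.2926.
Step 5 — Magnitude: |H| = 0.3075 (-10.2 dB); phase: φ = 72.1°.

|H| = 0.3075 (-10.2 dB), φ = 72.1°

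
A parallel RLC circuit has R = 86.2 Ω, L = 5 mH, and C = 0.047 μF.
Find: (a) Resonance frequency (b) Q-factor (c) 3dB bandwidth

Step 1 — Resonance: ω₀ = 1/√(LC) = 1/√(0.005·4.7e-08) = 6.523e+04 rad/s.
Step 2 — f₀ = ω₀/(2π) = 1.038e+04 Hz.
Step 3 — Parallel Q: Q = R/(ω₀L) = 86.2/(6.523e+04·0.005) = 0.2643.
Step 4 — Bandwidth: Δω = ω₀/Q = 2.468e+05 rad/s; BW = Δω/(2π) = 3.928e+04 Hz.

(a) f₀ = 1.038e+04 Hz  (b) Q = 0.2643  (c) BW = 3.928e+04 Hz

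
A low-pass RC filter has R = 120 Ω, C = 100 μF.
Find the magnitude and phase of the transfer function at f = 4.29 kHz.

Step 1 — Angular frequency: ω = 2π·4290 = 2.695e+04 rad/s.
Step 2 — Transfer function: H(jω) = 1/(1 + jωRC).
Step 3 — Denominator: 1 + jωRC = 1 + j·2.695e+04·120·0.0001 = 1 + j323.5.
Step 4 — H = 9.558e-06 - j0.003092.
Step 5 — Magnitude: |H| = 0.003092 (-50.2 dB); phase: φ = -89.8°.

|H| = 0.003092 (-50.2 dB), φ = -89.8°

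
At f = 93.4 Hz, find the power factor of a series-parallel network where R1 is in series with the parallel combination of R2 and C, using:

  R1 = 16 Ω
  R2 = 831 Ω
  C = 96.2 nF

Step 1 — Angular frequency: ω = 2π·f = 2π·93.4 = 586.8 rad/s.
Step 2 — Component impedances:
  R1: Z = R = 16 Ω
  R2: Z = R = 831 Ω
  C: Z = 1/(jωC) = -j/(ω·C) = 0 - j1.771e+04 Ω
Step 3 — Parallel branch: R2 || C = 1/(1/R2 + 1/C) = 829.2 - j38.9 Ω.
Step 4 — Series with R1: Z_total = R1 + (R2 || C) = 845.2 - j38.9 Ω = 846.1∠-2.6° Ω.
Step 5 — Power factor: PF = cos(φ) = Re(Z)/|Z| = 845.2/846.1 = 0.9989.
Step 6 — Type: Im(Z) = -38.9 ⇒ leading (phase φ = -2.6°).

PF = 0.9989 (leading, φ = -2.6°)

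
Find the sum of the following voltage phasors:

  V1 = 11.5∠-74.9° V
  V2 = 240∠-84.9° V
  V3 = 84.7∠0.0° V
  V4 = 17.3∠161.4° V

Step 1 — Convert each phasor to rectangular form:
  V1 = 11.5·(cos(-74.9°) + j·sin(-74.9°)) = 2.996 - j11.1 V
  V2 = 240·(cos(-84.9°) + j·sin(-84.9°)) = 21.33 - j239 V
  V3 = 84.7·(cos(0.0°) + j·sin(0.0°)) = 84.7 V
  V4 = 17.3·(cos(161.4°) + j·sin(161.4°)) = -16.4 + j5.518 V
Step 2 — Sum components: V_total = 92.63 - j244.6 V.
Step 3 — Convert to polar: |V_total| = 261.6 V, ∠V_total = -69.3°.

V_total = 261.6∠-69.3° V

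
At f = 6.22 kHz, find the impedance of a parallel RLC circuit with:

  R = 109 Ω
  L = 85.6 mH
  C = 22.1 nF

Step 1 — Angular frequency: ω = 2π·f = 2π·6220 = 3.908e+04 rad/s.
Step 2 — Component impedances:
  R: Z = R = 109 Ω
  L: Z = jωL = j·3.908e+04·0.0856 = 0 + j3345 Ω
  C: Z = 1/(jωC) = -j/(ω·C) = 0 - j1158 Ω
Step 3 — Parallel combination: 1/Z_total = 1/R + 1/L + 1/C; Z_total = 108.6 - j6.685 Ω = 108.8∠-3.5° Ω.

Z = 108.6 - j6.685 Ω = 108.8∠-3.5° Ω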